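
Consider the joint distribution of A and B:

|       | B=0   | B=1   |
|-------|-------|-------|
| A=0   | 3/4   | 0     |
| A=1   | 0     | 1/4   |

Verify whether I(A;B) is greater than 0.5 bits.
Marginal P(A) (row sums):
  P(A=0) = 3/4 + 0 = 3/4
  P(A=1) = 0 + 1/4 = 1/4
Marginal P(B) (column sums):
  P(B=0) = 3/4 + 0 = 3/4
  P(B=1) = 0 + 1/4 = 1/4

H(A) = -[(3/4)·log₂(3/4) + (1/4)·log₂(1/4)]
  = 0.3113 + 0.5000
  = 0.8113 bits
H(B) = -[(3/4)·log₂(3/4) + (1/4)·log₂(1/4)]
  = 0.3113 + 0.5000
  = 0.8113 bits
H(A,B) = -[(3/4)·log₂(3/4) + (1/4)·log₂(1/4)]
  = 0.3113 + 0.5000
  = 0.8113 bits

I(A;B) = H(A) + H(B) - H(A,B)
  = 0.8113 + 0.8113 - 0.8113
  = 0.8113 bits

Yes. I(A;B) = 0.8113 bits, which is > 0.5 bits.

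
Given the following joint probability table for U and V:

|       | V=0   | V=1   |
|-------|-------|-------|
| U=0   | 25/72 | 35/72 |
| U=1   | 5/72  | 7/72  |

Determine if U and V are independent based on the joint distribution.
Marginal P(U) (row sums):
  P(U=0) = 25/72 + 35/72 = 5/6
  P(U=1) = 5/72 + 7/72 = 1/6
Marginal P(V) (column sums):
  P(V=0) = 25/72 + 5/72 = 5/12
  P(V=1) = 35/72 + 7/72 = 7/12

U and V are independent iff P(U=i,V=j) = P(U=i)·P(V=j) for every cell.
  P(U=0)·P(V=0) = 5/6 × 5/12 = 25/72 = P(U=0,V=0) ✓
  P(U=0)·P(V=1) = 5/6 × 7/12 = 35/72 = P(U=0,V=1) ✓
  P(U=1)·P(V=0) = 1/6 × 5/12 = 5/72 = P(U=1,V=0) ✓
  P(U=1)·P(V=1) = 1/6 × 7/12 = 7/72 = P(U=1,V=1) ✓

Yes, U and V are independent: every cell factors, so I(U;V) = 0 bits.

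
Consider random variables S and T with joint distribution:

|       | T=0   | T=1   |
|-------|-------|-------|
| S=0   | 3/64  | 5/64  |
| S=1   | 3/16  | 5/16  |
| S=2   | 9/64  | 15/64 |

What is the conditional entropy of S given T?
Marginal P(T) (column sums):
  P(T=0) = 3/64 + 3/16 + 9/64 = 3/8
  P(T=1) = 5/64 + 5/16 + 15/64 = 5/8

H(S|T) = -Σ P(S,T)·log₂ P(S|T), where P(S|T) = P(S,T) / P(T)
  (S=0,T=0): P(S|T) = (3/64)/(3/8) = 1/8;  -(3/64)·log₂(1/8) = 0.1406
  (S=0,T=1): P(S|T) = (5/64)/(5/8) = 1/8;  -(5/64)·log₂(1/8) = 0.2344
  (S=1,T=0): P(S|T) = (3/16)/(3/8) = 1/2;  -(3/16)·log₂(1/2) = 0.1875
  (S=1,T=1): P(S|T) = (5/16)/(5/8) = 1/2;  -(5/16)·log₂(1/2) = 0.3125
  (S=2,T=0): P(S|T) = (9/64)/(3/8) = 3/8;  -(9/64)·log₂(3/8) = 0.1990
  (S=2,T=1): P(S|T) = (15/64)/(5/8) = 3/8;  -(15/64)·log₂(3/8) = 0.3316
H(S|T) = 0.1406 + 0.2344 + 0.1875 + 0.3125 + 0.1990 + 0.3316
  = 1.4056 bits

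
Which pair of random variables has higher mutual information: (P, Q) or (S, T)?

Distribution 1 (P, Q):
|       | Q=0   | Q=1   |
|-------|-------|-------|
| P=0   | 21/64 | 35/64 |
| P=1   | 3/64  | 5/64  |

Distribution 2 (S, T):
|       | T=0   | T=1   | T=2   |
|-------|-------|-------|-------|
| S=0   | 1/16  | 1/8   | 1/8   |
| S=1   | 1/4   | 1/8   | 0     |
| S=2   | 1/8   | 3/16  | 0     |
Distribution 1 (P, Q):
Marginal P(P) (row sums):
  P(P=0) = 21/64 + 35/64 = 7/8
  P(P=1) = 3/64 + 5/64 = 1/8
Marginal P(Q) (column sums):
  P(Q=0) = 21/64 + 3/64 = 3/8
  P(Q=1) = 35/64 + 5/64 = 5/8

H(P) = -[(7/8)·log₂(7/8) + (1/8)·log₂(1/8)]
  = 0.1686 + 0.3750
  = 0.5436 bits
H(Q) = -[(3/8)·log₂(3/8) + (5/8)·log₂(5/8)]
  = 0.5306 + 0.4238
  = 0.9544 bits
H(P,Q) = -[(21/64)·log₂(21/64) + (35/64)·log₂(35/64) + (3/64)·log₂(3/64) + (5/64)·log₂(5/64)]
  = 0.5275 + 0.4762 + 0.2070 + 0.2873
  = 1.4980 bits

I(P;Q) = H(P) + H(Q) - H(P,Q)
  = 0.5436 + 0.9544 - 1.4980
  = 0.0000 bits

Distribution 2 (S, T):
Marginal P(S) (row sums):
  P(S=0) = 1/16 + 1/8 + 1/8 = 5/16
  P(S=1) = 1/4 + 1/8 + 0 = 3/8
  P(S=2) = 1/8 + 3/16 + 0 = 5/16
Marginal P(T) (column sums):
  P(T=0) = 1/16 + 1/4 + 1/8 = 7/16
  P(T=1) = 1/8 + 1/8 + 3/16 = 7/16
  P(T=2) = 1/8 + 0 + 0 = 1/8

H(S) = -[(5/16)·log₂(5/16) + (3/8)·log₂(3/8) + (5/16)·log₂(5/16)]
  = 0.5244 + 0.5306 + 0.5244
  = 1.5794 bits
H(T) = -[(7/16)·log₂(7/16) + (7/16)·log₂(7/16) + (1/8)·log₂(1/8)]
  = 0.5218 + 0.5218 + 0.3750
  = 1.4186 bits
H(S,T) = -[(1/16)·log₂(1/16) + (1/8)·log₂(1/8) + (1/8)·log₂(1/8) + (1/4)·log₂(1/4) + (1/8)·log₂(1/8) + (1/8)·log₂(1/8) + (3/16)·log₂(3/16)]
  = 0.2500 + 0.3750 + 0.3750 + 0.5000 + 0.3750 + 0.3750 + 0.4528
  = 2.7028 bits

I(S;T) = H(S) + H(T) - H(S,T)
  = 1.5794 + 1.4186 - 2.7028
  = 0.2952 bits

I(S;T) = 0.2952 bits > I(P;Q) = 0.0000 bits, so (S, T) has the higher mutual information (stronger dependence).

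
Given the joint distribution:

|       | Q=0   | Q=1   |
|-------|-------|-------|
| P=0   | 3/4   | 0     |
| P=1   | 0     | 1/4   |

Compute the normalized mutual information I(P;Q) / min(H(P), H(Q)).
Marginal P(P) (row sums):
  P(P=0) = 3/4 + 0 = 3/4
  P(P=1) = 0 + 1/4 = 1/4
Marginal P(Q) (column sums):
  P(Q=0) = 3/4 + 0 = 3/4
  P(Q=1) = 0 + 1/4 = 1/4

H(P) = -[(3/4)·log₂(3/4) + (1/4)·log₂(1/4)]
  = 0.3113 + 0.5000
  = 0.8113 bits
H(Q) = -[(3/4)·log₂(3/4) + (1/4)·log₂(1/4)]
  = 0.3113 + 0.5000
  = 0.8113 bits
H(P,Q) = -[(3/4)·log₂(3/4) + (1/4)·log₂(1/4)]
  = 0.3113 + 0.5000
  = 0.8113 bits

I(P;Q) = H(P) + H(Q) - H(P,Q)
  = 0.8113 + 0.8113 - 0.8113
  = 0.8113 bits

min(H(P), H(Q)) = min(0.8113, 0.8113) = 0.8113 bits
Normalized MI = 0.8113 / 0.8113 = 1.0000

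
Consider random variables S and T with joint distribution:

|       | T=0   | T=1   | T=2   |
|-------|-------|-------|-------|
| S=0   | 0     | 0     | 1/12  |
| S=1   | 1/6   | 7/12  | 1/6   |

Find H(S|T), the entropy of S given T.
Marginal P(T) (column sums):
  P(T=0) = 0 + 1/6 = 1/6
  P(T=1) = 0 + 7/12 = 7/12
  P(T=2) = 1/12 + 1/6 = 1/4

H(S|T) = -Σ P(S,T)·log₂ P(S|T), where P(S|T) = P(S,T) / P(T)
  (cells with P(S,T) = 0 contribute 0)
  (S=0,T=2): P(S|T) = (1/12)/(1/4) = 1/3;  -(1/12)·log₂(1/3) = 0.1321
  (S=1,T=0): P(S|T) = (1/6)/(1/6) = 1;  -(1/6)·log₂(1) = 0.0000
  (S=1,T=1): P(S|T) = (7/12)/(7/12) = 1;  -(7/12)·log₂(1) = 0.0000
  (S=1,T=2): P(S|T) = (1/6)/(1/4) = 2/3;  -(1/6)·log₂(2/3) = 0.0975
H(S|T) = 0.1321 + 0.0000 + 0.0000 + 0.0975
  = 0.2296 bits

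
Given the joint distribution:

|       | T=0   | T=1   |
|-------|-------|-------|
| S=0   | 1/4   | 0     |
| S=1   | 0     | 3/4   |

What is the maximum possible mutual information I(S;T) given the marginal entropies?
The upper bound on mutual information is I(S;T) ≤ min(H(S), H(T)).

Marginal P(S) (row sums):
  P(S=0) = 1/4 + 0 = 1/4
  P(S=1) = 0 + 3/4 = 3/4
Marginal P(T) (column sums):
  P(T=0) = 1/4 + 0 = 1/4
  P(T=1) = 0 + 3/4 = 3/4

H(S) = -[(1/4)·log₂(1/4) + (3/4)·log₂(3/4)]
  = 0.5000 + 0.3113
  = 0.8113 bits
H(T) = -[(1/4)·log₂(1/4) + (3/4)·log₂(3/4)]
  = 0.5000 + 0.3113
  = 0.8113 bits

Maximum possible I(S;T) = min(0.8113, 0.8113) = 0.8113 bits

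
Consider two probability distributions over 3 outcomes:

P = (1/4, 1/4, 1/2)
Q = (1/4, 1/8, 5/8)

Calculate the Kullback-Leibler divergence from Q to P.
D(P||Q) = Σ P(i) log₂(P(i)/Q(i))
  i=0: (1/4) × log₂((1/4)/(1/4)) = (1/4) × log₂(1) = 0.0000
  i=1: (1/4) × log₂((1/4)/(1/8)) = (1/4) × log₂(2) = 0.2500
  i=2: (1/2) × log₂((1/2)/(5/8)) = (1/2) × log₂(4/5) = -0.1610
D(P||Q) = 0.0000 + 0.2500 - 0.1610
  = 0.0890 bits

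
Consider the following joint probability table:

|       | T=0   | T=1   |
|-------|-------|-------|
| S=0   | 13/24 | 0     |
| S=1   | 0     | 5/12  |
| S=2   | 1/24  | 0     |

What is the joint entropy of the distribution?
H(S,T) = -Σ P(S,T) log₂ P(S,T), summed over the non-zero cells:
H(S,T) = -[(13/24)·log₂(13/24) + (5/12)·log₂(5/12) + (1/24)·log₂(1/24)]
  = 0.4791 + 0.5263 + 0.1910
  = 1.1964 bits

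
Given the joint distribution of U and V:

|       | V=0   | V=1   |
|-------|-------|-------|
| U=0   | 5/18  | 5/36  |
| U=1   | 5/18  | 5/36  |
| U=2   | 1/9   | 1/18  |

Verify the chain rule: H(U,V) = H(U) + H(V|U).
Left side:
H(U,V) = -[(5/18)·log₂(5/18) + (5/36)·log₂(5/36) + (5/18)·log₂(5/18) + (5/36)·log₂(5/36) + (1/9)·log₂(1/9) + (1/18)·log₂(1/18)]
  = 0.5133 + 0.3956 + 0.5133 + 0.3956 + 0.3522 + 0.2317
  = 2.4017 bits

Right side:
Marginal P(U) (row sums):
  P(U=0) = 5/18 + 5/36 = 5/12
  P(U=1) = 5/18 + 5/36 = 5/12
  P(U=2) = 1/9 + 1/18 = 1/6
H(U) = -[(5/12)·log₂(5/12) + (5/12)·log₂(5/12) + (1/6)·log₂(1/6)]
  = 0.5263 + 0.5263 + 0.4308
  = 1.4834 bits
H(V|U) = -Σ P(U,V)·log₂ P(V|U), where P(V|U) = P(U,V) / P(U)
  (U=0,V=0): P(V|U) = (5/18)/(5/12) = 2/3;  -(5/18)·log₂(2/3) = 0.1625
  (U=0,V=1): P(V|U) = (5/36)/(5/12) = 1/3;  -(5/36)·log₂(1/3) = 0.2201
  (U=1,V=0): P(V|U) = (5/18)/(5/12) = 2/3;  -(5/18)·log₂(2/3) = 0.1625
  (U=1,V=1): P(V|U) = (5/36)/(5/12) = 1/3;  -(5/36)·log₂(1/3) = 0.2201
  (U=2,V=0): P(V|U) = (1/9)/(1/6) = 2/3;  -(1/9)·log₂(2/3) = 0.0650
  (U=2,V=1): P(V|U) = (1/18)/(1/6) = 1/3;  -(1/18)·log₂(1/3) = 0.0881
H(V|U) = 0.1625 + 0.2201 + 0.1625 + 0.2201 + 0.0650 + 0.0881
  = 0.9183 bits
H(U) + H(V|U) = 1.4834 + 0.9183 = 2.4017 bits

Both sides equal 2.4017 bits, so the chain rule holds ✓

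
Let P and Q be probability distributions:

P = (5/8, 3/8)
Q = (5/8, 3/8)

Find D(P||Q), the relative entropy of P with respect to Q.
D(P||Q) = Σ P(i) log₂(P(i)/Q(i))
  i=0: (5/8) × log₂((5/8)/(5/8)) = (5/8) × log₂(1) = 0.0000
  i=1: (3/8) × log₂((3/8)/(3/8)) = (3/8) × log₂(1) = 0.0000
D(P||Q) = 0.0000 + 0.0000
  = 0.0000 bits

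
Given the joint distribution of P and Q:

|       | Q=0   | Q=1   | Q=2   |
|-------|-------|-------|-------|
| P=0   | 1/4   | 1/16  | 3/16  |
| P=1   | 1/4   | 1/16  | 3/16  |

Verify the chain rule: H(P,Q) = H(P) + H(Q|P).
Left side:
H(P,Q) = -[(1/4)·log₂(1/4) + (1/16)·log₂(1/16) + (3/16)·log₂(3/16) + (1/4)·log₂(1/4) + (1/16)·log₂(1/16) + (3/16)·log₂(3/16)]
  = 0.5000 + 0.2500 + 0.4528 + 0.5000 + 0.2500 + 0.4528
  = 2.4056 bits

Right side:
Marginal P(P) (row sums):
  P(P=0) = 1/4 + 1/16 + 3/16 = 1/2
  P(P=1) = 1/4 + 1/16 + 3/16 = 1/2
H(P) = -[(1/2)·log₂(1/2) + (1/2)·log₂(1/2)]
  = 0.5000 + 0.5000
  = 1.0000 bits
H(Q|P) = -Σ P(P,Q)·log₂ P(Q|P), where P(Q|P) = P(P,Q) / P(P)
  (P=0,Q=0): P(Q|P) = (1/4)/(1/2) = 1/2;  -(1/4)·log₂(1/2) = 0.2500
  (P=0,Q=1): P(Q|P) = (1/16)/(1/2) = 1/8;  -(1/16)·log₂(1/8) = 0.1875
  (P=0,Q=2): P(Q|P) = (3/16)/(1/2) = 3/8;  -(3/16)·log₂(3/8) = 0.2653
  (P=1,Q=0): P(Q|P) = (1/4)/(1/2) = 1/2;  -(1/4)·log₂(1/2) = 0.2500
  (P=1,Q=1): P(Q|P) = (1/16)/(1/2) = 1/8;  -(1/16)·log₂(1/8) = 0.1875
  (P=1,Q=2): P(Q|P) = (3/16)/(1/2) = 3/8;  -(3/16)·log₂(3/8) = 0.2653
H(Q|P) = 0.2500 + 0.1875 + 0.2653 + 0.2500 + 0.1875 + 0.2653
  = 1.4056 bits
H(P) + H(Q|P) = 1.0000 + 1.4056 = 2.4056 bits

Both sides equal 2.4056 bits, so the chain rule holds ✓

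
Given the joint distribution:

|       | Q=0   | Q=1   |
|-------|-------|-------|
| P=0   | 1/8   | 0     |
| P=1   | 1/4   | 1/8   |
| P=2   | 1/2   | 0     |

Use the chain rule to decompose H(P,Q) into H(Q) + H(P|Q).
By the chain rule: H(P,Q) = H(Q) + H(P|Q)

Marginal P(Q) (column sums):
  P(Q=0) = 1/8 + 1/4 + 1/2 = 7/8
  P(Q=1) = 0 + 1/8 + 0 = 1/8
H(Q) = -[(7/8)·log₂(7/8) + (1/8)·log₂(1/8)]
  = 0.1686 + 0.3750
  = 0.5436 bits
H(P|Q) = -Σ P(P,Q)·log₂ P(P|Q), where P(P|Q) = P(P,Q) / P(Q)
  (cells with P(P,Q) = 0 contribute 0)
  (P=0,Q=0): P(P|Q) = (1/8)/(7/8) = 1/7;  -(1/8)·log₂(1/7) = 0.3509
  (P=1,Q=0): P(P|Q) = (1/4)/(7/8) = 2/7;  -(1/4)·log₂(2/7) = 0.4518
  (P=1,Q=1): P(P|Q) = (1/8)/(1/8) = 1;  -(1/8)·log₂(1) = 0.0000
  (P=2,Q=0): P(P|Q) = (1/2)/(7/8) = 4/7;  -(1/2)·log₂(4/7) = 0.4037
H(P|Q) = 0.3509 + 0.4518 + 0.0000 + 0.4037
  = 1.2064 bits

H(P,Q) = H(Q) + H(P|Q) = 0.5436 + 1.2064 = 1.7500 bits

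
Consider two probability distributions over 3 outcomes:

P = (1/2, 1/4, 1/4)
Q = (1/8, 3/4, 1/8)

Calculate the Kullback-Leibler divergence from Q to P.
D(P||Q) = Σ P(i) log₂(P(i)/Q(i))
  i=0: (1/2) × log₂((1/2)/(1/8)) = (1/2) × log₂(4) = 1.0000
  i=1: (1/4) × log₂((1/4)/(3/4)) = (1/4) × log₂(1/3) = -0.3962
  i=2: (1/4) × log₂((1/4)/(1/8)) = (1/4) × log₂(2) = 0.2500
D(P||Q) = 1.0000 - 0.3962 + 0.2500
  = 0.8538 bits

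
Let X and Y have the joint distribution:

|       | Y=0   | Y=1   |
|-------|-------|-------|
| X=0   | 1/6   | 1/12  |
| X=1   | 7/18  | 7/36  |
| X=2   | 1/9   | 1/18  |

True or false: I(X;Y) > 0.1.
Marginal P(X) (row sums):
  P(X=0) = 1/6 + 1/12 = 1/4
  P(X=1) = 7/18 + 7/36 = 7/12
  P(X=2) = 1/9 + 1/18 = 1/6
Marginal P(Y) (column sums):
  P(Y=0) = 1/6 + 7/18 + 1/9 = 2/3
  P(Y=1) = 1/12 + 7/36 + 1/18 = 1/3

H(X) = -[(1/4)·log₂(1/4) + (7/12)·log₂(7/12) + (1/6)·log₂(1/6)]
  = 0.5000 + 0.4536 + 0.4308
  = 1.3844 bits
H(Y) = -[(2/3)·log₂(2/3) + (1/3)·log₂(1/3)]
  = 0.3900 + 0.5283
  = 0.9183 bits
H(X,Y) = -[(1/6)·log₂(1/6) + (1/12)·log₂(1/12) + (7/18)·log₂(7/18) + (7/36)·log₂(7/36) + (1/9)·log₂(1/9) + (1/18)·log₂(1/18)]
  = 0.4308 + 0.2987 + 0.5299 + 0.4594 + 0.3522 + 0.2317
  = 2.3027 bits

I(X;Y) = H(X) + H(Y) - H(X,Y)
  = 1.3844 + 0.9183 - 2.3027
  = 0.0000 bits

False. I(X;Y) = 0.0000 bits, which is ≤ 0.1 bits.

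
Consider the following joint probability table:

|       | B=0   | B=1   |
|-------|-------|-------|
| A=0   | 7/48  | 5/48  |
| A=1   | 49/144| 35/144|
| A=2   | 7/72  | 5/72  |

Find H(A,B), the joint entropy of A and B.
H(A,B) = -Σ P(A,B) log₂ P(A,B), summed over the non-zero cells:
H(A,B) = -[(7/48)·log₂(7/48) + (5/48)·log₂(5/48) + (49/144)·log₂(49/144) + (35/144)·log₂(35/144) + (7/72)·log₂(7/72) + (5/72)·log₂(5/72)]
  = 0.4051 + 0.3399 + 0.5292 + 0.4960 + 0.3269 + 0.2672
  = 2.3643 bits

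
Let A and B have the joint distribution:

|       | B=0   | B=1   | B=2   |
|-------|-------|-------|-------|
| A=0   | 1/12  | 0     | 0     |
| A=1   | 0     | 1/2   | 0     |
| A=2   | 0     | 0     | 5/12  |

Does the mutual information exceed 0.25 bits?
Marginal P(A) (row sums):
  P(A=0) = 1/12 + 0 + 0 = 1/12
  P(A=1) = 0 + 1/2 + 0 = 1/2
  P(A=2) = 0 + 0 + 5/12 = 5/12
Marginal P(B) (column sums):
  P(B=0) = 1/12 + 0 + 0 = 1/12
  P(B=1) = 0 + 1/2 + 0 = 1/2
  P(B=2) = 0 + 0 + 5/12 = 5/12

H(A) = -[(1/12)·log₂(1/12) + (1/2)·log₂(1/2) + (5/12)·log₂(5/12)]
  = 0.2987 + 0.5000 + 0.5263
  = 1.3250 bits
H(B) = -[(1/12)·log₂(1/12) + (1/2)·log₂(1/2) + (5/12)·log₂(5/12)]
  = 0.2987 + 0.5000 + 0.5263
  = 1.3250 bits
H(A,B) = -[(1/12)·log₂(1/12) + (1/2)·log₂(1/2) + (5/12)·log₂(5/12)]
  = 0.2987 + 0.5000 + 0.5263
  = 1.3250 bits

I(A;B) = H(A) + H(B) - H(A,B)
  = 1.3250 + 1.3250 - 1.3250
  = 1.3250 bits

Yes. I(A;B) = 1.3250 bits, which is > 0.25 bits.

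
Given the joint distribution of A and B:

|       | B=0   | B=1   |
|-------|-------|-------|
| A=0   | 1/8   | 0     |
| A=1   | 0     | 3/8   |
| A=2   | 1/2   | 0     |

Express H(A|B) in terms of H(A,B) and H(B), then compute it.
H(A|B) = H(A,B) - H(B)

Marginal P(B) (column sums):
  P(B=0) = 1/8 + 0 + 1/2 = 5/8
  P(B=1) = 0 + 3/8 + 0 = 3/8

H(A,B) = -[(1/8)·log₂(1/8) + (3/8)·log₂(3/8) + (1/2)·log₂(1/2)]
  = 0.3750 + 0.5306 + 0.5000
  = 1.4056 bits
H(B) = -[(5/8)·log₂(5/8) + (3/8)·log₂(3/8)]
  = 0.4238 + 0.5306
  = 0.9544 bits

H(A|B) = 1.4056 - 0.9544 = 0.4512 bits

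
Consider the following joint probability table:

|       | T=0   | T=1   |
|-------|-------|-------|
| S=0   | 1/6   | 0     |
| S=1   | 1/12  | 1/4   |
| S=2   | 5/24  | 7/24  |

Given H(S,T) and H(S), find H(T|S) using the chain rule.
From the chain rule: H(S,T) = H(S) + H(T|S)
Therefore: H(T|S) = H(S,T) - H(S)

H(S,T) = -[(1/6)·log₂(1/6) + (1/12)·log₂(1/12) + (1/4)·log₂(1/4) + (5/24)·log₂(5/24) + (7/24)·log₂(7/24)]
  = 0.4308 + 0.2987 + 0.5000 + 0.4715 + 0.5185
  = 2.2195 bits
Marginal P(S) (row sums):
  P(S=0) = 1/6 + 0 = 1/6
  P(S=1) = 1/12 + 1/4 = 1/3
  P(S=2) = 5/24 + 7/24 = 1/2
H(S) = -[(1/6)·log₂(1/6) + (1/3)·log₂(1/3) + (1/2)·log₂(1/2)]
  = 0.4308 + 0.5283 + 0.5000
  = 1.4591 bits

H(T|S) = 2.2195 - 1.4591 = 0.7604 bits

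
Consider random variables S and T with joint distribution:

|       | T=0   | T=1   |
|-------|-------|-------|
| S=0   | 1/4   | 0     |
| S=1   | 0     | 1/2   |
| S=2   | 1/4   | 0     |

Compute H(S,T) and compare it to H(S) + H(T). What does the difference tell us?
Marginal P(S) (row sums):
  P(S=0) = 1/4 + 0 = 1/4
  P(S=1) = 0 + 1/2 = 1/2
  P(S=2) = 1/4 + 0 = 1/4
Marginal P(T) (column sums):
  P(T=0) = 1/4 + 0 + 1/4 = 1/2
  P(T=1) = 0 + 1/2 + 0 = 1/2

H(S,T) = -[(1/4)·log₂(1/4) + (1/2)·log₂(1/2) + (1/4)·log₂(1/4)]
  = 0.5000 + 0.5000 + 0.5000
  = 1.5000 bits
H(S) = -[(1/4)·log₂(1/4) + (1/2)·log₂(1/2) + (1/4)·log₂(1/4)]
  = 0.5000 + 0.5000 + 0.5000
  = 1.5000 bits
H(T) = -[(1/2)·log₂(1/2) + (1/2)·log₂(1/2)]
  = 0.5000 + 0.5000
  = 1.0000 bits

H(S) + H(T) = 1.5000 + 1.0000 = 2.5000 bits
Difference: H(S) + H(T) - H(S,T) = 2.5000 - 1.5000 = 1.0000 bits = I(S;T)

The difference is the mutual information; it is positive here, so S and T are dependent (knowing one reduces uncertainty about the other by 1.0000 bits).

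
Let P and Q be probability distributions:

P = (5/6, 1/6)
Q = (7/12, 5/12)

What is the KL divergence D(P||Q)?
D(P||Q) = Σ P(i) log₂(P(i)/Q(i))
  i=0: (5/6) × log₂((5/6)/(7/12)) = (5/6) × log₂(10/7) = 0.4288
  i=1: (1/6) × log₂((1/6)/(5/12)) = (1/6) × log₂(2/5) = -0.2203
D(P||Q) = 0.4288 - 0.2203
  = 0.2085 bits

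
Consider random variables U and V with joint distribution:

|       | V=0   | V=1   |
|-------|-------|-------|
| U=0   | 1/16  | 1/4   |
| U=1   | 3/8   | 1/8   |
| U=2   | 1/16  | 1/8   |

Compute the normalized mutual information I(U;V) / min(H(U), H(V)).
Marginal P(U) (row sums):
  P(U=0) = 1/16 + 1/4 = 5/16
  P(U=1) = 3/8 + 1/8 = 1/2
  P(U=2) = 1/16 + 1/8 = 3/16
Marginal P(V) (column sums):
  P(V=0) = 1/16 + 3/8 + 1/16 = 1/2
  P(V=1) = 1/4 + 1/8 + 1/8 = 1/2

H(U) = -[(5/16)·log₂(5/16) + (1/2)·log₂(1/2) + (3/16)·log₂(3/16)]
  = 0.5244 + 0.5000 + 0.4528
  = 1.4772 bits
H(V) = -[(1/2)·log₂(1/2) + (1/2)·log₂(1/2)]
  = 0.5000 + 0.5000
  = 1.0000 bits
H(U,V) = -[(1/16)·log₂(1/16) + (1/4)·log₂(1/4) + (3/8)·log₂(3/8) + (1/8)·log₂(1/8) + (1/16)·log₂(1/16) + (1/8)·log₂(1/8)]
  = 0.2500 + 0.5000 + 0.5306 + 0.3750 + 0.2500 + 0.3750
  = 2.2806 bits

I(U;V) = H(U) + H(V) - H(U,V)
  = 1.4772 + 1.0000 - 2.2806
  = 0.1966 bits

min(H(U), H(V)) = min(1.4772, 1.0000) = 1.0000 bits
Normalized MI = 0.1966 / 1.0000 = 0.1966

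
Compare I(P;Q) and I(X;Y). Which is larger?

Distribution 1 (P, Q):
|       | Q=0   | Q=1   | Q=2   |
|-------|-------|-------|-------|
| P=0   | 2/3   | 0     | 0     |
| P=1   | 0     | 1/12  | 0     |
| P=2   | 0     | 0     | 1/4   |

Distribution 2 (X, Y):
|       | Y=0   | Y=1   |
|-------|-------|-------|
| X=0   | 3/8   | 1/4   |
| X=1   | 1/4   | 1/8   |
Distribution 1 (P, Q):
Marginal P(P) (row sums):
  P(P=0) = 2/3 + 0 + 0 = 2/3
  P(P=1) = 0 + 1/12 + 0 = 1/12
  P(P=2) = 0 + 0 + 1/4 = 1/4
Marginal P(Q) (column sums):
  P(Q=0) = 2/3 + 0 + 0 = 2/3
  P(Q=1) = 0 + 1/12 + 0 = 1/12
  P(Q=2) = 0 + 0 + 1/4 = 1/4

H(P) = -[(2/3)·log₂(2/3) + (1/12)·log₂(1/12) + (1/4)·log₂(1/4)]
  = 0.3900 + 0.2987 + 0.5000
  = 1.1887 bits
H(Q) = -[(2/3)·log₂(2/3) + (1/12)·log₂(1/12) + (1/4)·log₂(1/4)]
  = 0.3900 + 0.2987 + 0.5000
  = 1.1887 bits
H(P,Q) = -[(2/3)·log₂(2/3) + (1/12)·log₂(1/12) + (1/4)·log₂(1/4)]
  = 0.3900 + 0.2987 + 0.5000
  = 1.1887 bits

I(P;Q) = H(P) + H(Q) - H(P,Q)
  = 1.1887 + 1.1887 - 1.1887
  = 1.1887 bits

Distribution 2 (X, Y):
Marginal P(X) (row sums):
  P(X=0) = 3/8 + 1/4 = 5/8
  P(X=1) = 1/4 + 1/8 = 3/8
Marginal P(Y) (column sums):
  P(Y=0) = 3/8 + 1/4 = 5/8
  P(Y=1) = 1/4 + 1/8 = 3/8

H(X) = -[(5/8)·log₂(5/8) + (3/8)·log₂(3/8)]
  = 0.4238 + 0.5306
  = 0.9544 bits
H(Y) = -[(5/8)·log₂(5/8) + (3/8)·log₂(3/8)]
  = 0.4238 + 0.5306
  = 0.9544 bits
H(X,Y) = -[(3/8)·log₂(3/8) + (1/4)·log₂(1/4) + (1/4)·log₂(1/4) + (1/8)·log₂(1/8)]
  = 0.5306 + 0.5000 + 0.5000 + 0.3750
  = 1.9056 bits

I(X;Y) = H(X) + H(Y) - H(X,Y)
  = 0.9544 + 0.9544 - 1.9056
  = 0.0032 bits

I(P;Q) = 1.1887 bits > I(X;Y) = 0.0032 bits, so (P, Q) has the higher mutual information (stronger dependence).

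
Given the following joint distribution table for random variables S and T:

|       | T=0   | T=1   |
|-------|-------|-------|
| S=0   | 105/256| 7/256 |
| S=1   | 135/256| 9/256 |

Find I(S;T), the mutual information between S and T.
Marginal P(S) (row sums):
  P(S=0) = 105/256 + 7/256 = 7/16
  P(S=1) = 135/256 + 9/256 = 9/16
Marginal P(T) (column sums):
  P(T=0) = 105/256 + 135/256 = 15/16
  P(T=1) = 7/256 + 9/256 = 1/16

H(S) = -[(7/16)·log₂(7/16) + (9/16)·log₂(9/16)]
  = 0.5218 + 0.4669
  = 0.9887 bits
H(T) = -[(15/16)·log₂(15/16) + (1/16)·log₂(1/16)]
  = 0.0873 + 0.2500
  = 0.3373 bits
H(S,T) = -[(105/256)·log₂(105/256) + (7/256)·log₂(7/256) + (135/256)·log₂(135/256) + (9/256)·log₂(9/256)]
  = 0.5274 + 0.1420 + 0.4868 + 0.1698
  = 1.3260 bits

I(S;T) = H(S) + H(T) - H(S,T)
  = 0.9887 + 0.3373 - 1.3260
  = 0.0000 bits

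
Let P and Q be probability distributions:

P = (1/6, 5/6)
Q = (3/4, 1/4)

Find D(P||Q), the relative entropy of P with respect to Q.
D(P||Q) = Σ P(i) log₂(P(i)/Q(i))
  i=0: (1/6) × log₂((1/6)/(3/4)) = (1/6) × log₂(2/9) = -0.3617
  i=1: (5/6) × log₂((5/6)/(1/4)) = (5/6) × log₂(10/3) = 1.4475
D(P||Q) = -0.3617 + 1.4475
  = 1.0858 bits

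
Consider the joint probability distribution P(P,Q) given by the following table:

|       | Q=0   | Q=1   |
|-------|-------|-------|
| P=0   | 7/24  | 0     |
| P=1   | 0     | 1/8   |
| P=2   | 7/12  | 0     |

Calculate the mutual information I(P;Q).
Marginal P(P) (row sums):
  P(P=0) = 7/24 + 0 = 7/24
  P(P=1) = 0 + 1/8 = 1/8
  P(P=2) = 7/12 + 0 = 7/12
Marginal P(Q) (column sums):
  P(Q=0) = 7/24 + 0 + 7/12 = 7/8
  P(Q=1) = 0 + 1/8 + 0 = 1/8

H(P) = -[(7/24)·log₂(7/24) + (1/8)·log₂(1/8) + (7/12)·log₂(7/12)]
  = 0.5185 + 0.3750 + 0.4536
  = 1.3471 bits
H(Q) = -[(7/8)·log₂(7/8) + (1/8)·log₂(1/8)]
  = 0.1686 + 0.3750
  = 0.5436 bits
H(P,Q) = -[(7/24)·log₂(7/24) + (1/8)·log₂(1/8) + (7/12)·log₂(7/12)]
  = 0.5185 + 0.3750 + 0.4536
  = 1.3471 bits

I(P;Q) = H(P) + H(Q) - H(P,Q)
  = 1.3471 + 0.5436 - 1.3471
  = 0.5436 bits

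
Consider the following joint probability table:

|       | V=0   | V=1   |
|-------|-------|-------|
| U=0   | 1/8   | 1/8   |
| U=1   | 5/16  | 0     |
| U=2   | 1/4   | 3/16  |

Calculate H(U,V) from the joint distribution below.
H(U,V) = -Σ P(U,V) log₂ P(U,V), summed over the non-zero cells:
H(U,V) = -[(1/8)·log₂(1/8) + (1/8)·log₂(1/8) + (5/16)·log₂(5/16) + (1/4)·log₂(1/4) + (3/16)·log₂(3/16)]
  = 0.3750 + 0.3750 + 0.5244 + 0.5000 + 0.4528
  = 2.2272 bits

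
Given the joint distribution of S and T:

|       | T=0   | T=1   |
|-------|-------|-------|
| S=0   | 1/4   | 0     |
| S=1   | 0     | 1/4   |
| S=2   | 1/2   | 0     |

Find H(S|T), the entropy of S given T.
Marginal P(T) (column sums):
  P(T=0) = 1/4 + 0 + 1/2 = 3/4
  P(T=1) = 0 + 1/4 + 0 = 1/4

H(S|T) = -Σ P(S,T)·log₂ P(S|T), where P(S|T) = P(S,T) / P(T)
  (cells with P(S,T) = 0 contribute 0)
  (S=0,T=0): P(S|T) = (1/4)/(3/4) = 1/3;  -(1/4)·log₂(1/3) = 0.3962
  (S=1,T=1): P(S|T) = (1/4)/(1/4) = 1;  -(1/4)·log₂(1) = 0.0000
  (S=2,T=0): P(S|T) = (1/2)/(3/4) = 2/3;  -(1/2)·log₂(2/3) = 0.2925
H(S|T) = 0.3962 + 0.0000 + 0.2925
  = 0.6887 bits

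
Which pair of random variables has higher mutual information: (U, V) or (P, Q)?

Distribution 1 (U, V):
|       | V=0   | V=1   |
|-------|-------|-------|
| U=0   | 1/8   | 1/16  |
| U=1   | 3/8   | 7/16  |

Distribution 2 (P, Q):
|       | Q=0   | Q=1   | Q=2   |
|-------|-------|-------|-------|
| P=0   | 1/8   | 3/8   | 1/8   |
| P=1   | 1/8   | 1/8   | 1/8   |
Distribution 1 (U, V):
Marginal P(U) (row sums):
  P(U=0) = 1/8 + 1/16 = 3/16
  P(U=1) = 3/8 + 7/16 = 13/16
Marginal P(V) (column sums):
  P(V=0) = 1/8 + 3/8 = 1/2
  P(V=1) = 1/16 + 7/16 = 1/2

H(U) = -[(3/16)·log₂(3/16) + (13/16)·log₂(13/16)]
  = 0.4528 + 0.2434
  = 0.6962 bits
H(V) = -[(1/2)·log₂(1/2) + (1/2)·log₂(1/2)]
  = 0.5000 + 0.5000
  = 1.0000 bits
H(U,V) = -[(1/8)·log₂(1/8) + (1/16)·log₂(1/16) + (3/8)·log₂(3/8) + (7/16)·log₂(7/16)]
  = 0.3750 + 0.2500 + 0.5306 + 0.5218
  = 1.6774 bits

I(U;V) = H(U) + H(V) - H(U,V)
  = 0.6962 + 1.0000 - 1.6774
  = 0.0188 bits

Distribution 2 (P, Q):
Marginal P(P) (row sums):
  P(P=0) = 1/8 + 3/8 + 1/8 = 5/8
  P(P=1) = 1/8 + 1/8 + 1/8 = 3/8
Marginal P(Q) (column sums):
  P(Q=0) = 1/8 + 1/8 = 1/4
  P(Q=1) = 3/8 + 1/8 = 1/2
  P(Q=2) = 1/8 + 1/8 = 1/4

H(P) = -[(5/8)·log₂(5/8) + (3/8)·log₂(3/8)]
  = 0.4238 + 0.5306
  = 0.9544 bits
H(Q) = -[(1/4)·log₂(1/4) + (1/2)·log₂(1/2) + (1/4)·log₂(1/4)]
  = 0.5000 + 0.5000 + 0.5000
  = 1.5000 bits
H(P,Q) = -[(1/8)·log₂(1/8) + (3/8)·log₂(3/8) + (1/8)·log₂(1/8) + (1/8)·log₂(1/8) + (1/8)·log₂(1/8) + (1/8)·log₂(1/8)]
  = 0.3750 + 0.5306 + 0.3750 + 0.3750 + 0.3750 + 0.3750
  = 2.4056 bits

I(P;Q) = H(P) + H(Q) - H(P,Q)
  = 0.9544 + 1.5000 - 2.4056
  = 0.0488 bits

I(P;Q) = 0.0488 bits > I(U;V) = 0.0188 bits, so (P, Q) has the higher mutual information (stronger dependence).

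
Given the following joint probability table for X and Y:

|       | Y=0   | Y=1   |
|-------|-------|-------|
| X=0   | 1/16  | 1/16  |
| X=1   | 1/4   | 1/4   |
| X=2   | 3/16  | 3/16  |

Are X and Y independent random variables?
Marginal P(X) (row sums):
  P(X=0) = 1/16 + 1/16 = 1/8
  P(X=1) = 1/4 + 1/4 = 1/2
  P(X=2) = 3/16 + 3/16 = 3/8
Marginal P(Y) (column sums):
  P(Y=0) = 1/16 + 1/4 + 3/16 = 1/2
  P(Y=1) = 1/16 + 1/4 + 3/16 = 1/2

X and Y are independent iff P(X=i,Y=j) = P(X=i)·P(Y=j) for every cell.
  P(X=0)·P(Y=0) = 1/8 × 1/2 = 1/16 = P(X=0,Y=0) ✓
  P(X=0)·P(Y=1) = 1/8 × 1/2 = 1/16 = P(X=0,Y=1) ✓
  P(X=1)·P(Y=0) = 1/2 × 1/2 = 1/4 = P(X=1,Y=0) ✓
  P(X=1)·P(Y=1) = 1/2 × 1/2 = 1/4 = P(X=1,Y=1) ✓
  P(X=2)·P(Y=0) = 3/8 × 1/2 = 3/16 = P(X=2,Y=0) ✓
  P(X=2)·P(Y=1) = 3/8 × 1/2 = 3/16 = P(X=2,Y=1) ✓

Yes, X and Y are independent: every cell factors, so I(X;Y) = 0 bits.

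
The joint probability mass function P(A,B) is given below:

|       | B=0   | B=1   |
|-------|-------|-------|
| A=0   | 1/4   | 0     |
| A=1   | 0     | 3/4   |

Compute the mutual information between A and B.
Marginal P(A) (row sums):
  P(A=0) = 1/4 + 0 = 1/4
  P(A=1) = 0 + 3/4 = 3/4
Marginal P(B) (column sums):
  P(B=0) = 1/4 + 0 = 1/4
  P(B=1) = 0 + 3/4 = 3/4

H(A) = -[(1/4)·log₂(1/4) + (3/4)·log₂(3/4)]
  = 0.5000 + 0.3113
  = 0.8113 bits
H(B) = -[(1/4)·log₂(1/4) + (3/4)·log₂(3/4)]
  = 0.5000 + 0.3113
  = 0.8113 bits
H(A,B) = -[(1/4)·log₂(1/4) + (3/4)·log₂(3/4)]
  = 0.5000 + 0.3113
  = 0.8113 bits

I(A;B) = H(A) + H(B) - H(A,B)
  = 0.8113 + 0.8113 - 0.8113
  = 0.8113 bits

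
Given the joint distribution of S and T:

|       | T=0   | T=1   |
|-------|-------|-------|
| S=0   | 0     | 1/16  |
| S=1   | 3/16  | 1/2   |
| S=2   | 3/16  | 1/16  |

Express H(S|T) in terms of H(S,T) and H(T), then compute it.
H(S|T) = H(S,T) - H(T)

Marginal P(T) (column sums):
  P(T=0) = 0 + 3/16 + 3/16 = 3/8
  P(T=1) = 1/16 + 1/2 + 1/16 = 5/8

H(S,T) = -[(1/16)·log₂(1/16) + (3/16)·log₂(3/16) + (1/2)·log₂(1/2) + (3/16)·log₂(3/16) + (1/16)·log₂(1/16)]
  = 0.2500 + 0.4528 + 0.5000 + 0.4528 + 0.2500
  = 1.9056 bits
H(T) = -[(3/8)·log₂(3/8) + (5/8)·log₂(5/8)]
  = 0.5306 + 0.4238
  = 0.9544 bits

H(S|T) = 1.9056 - 0.9544 = 0.9512 bits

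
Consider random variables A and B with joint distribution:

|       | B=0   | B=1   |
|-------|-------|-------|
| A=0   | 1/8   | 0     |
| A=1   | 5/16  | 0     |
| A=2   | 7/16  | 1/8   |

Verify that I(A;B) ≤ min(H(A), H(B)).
Marginal P(A) (row sums):
  P(A=0) = 1/8 + 0 = 1/8
  P(A=1) = 5/16 + 0 = 5/16
  P(A=2) = 7/16 + 1/8 = 9/16
Marginal P(B) (column sums):
  P(B=0) = 1/8 + 5/16 + 7/16 = 7/8
  P(B=1) = 0 + 0 + 1/8 = 1/8

H(A) = -[(1/8)·log₂(1/8) + (5/16)·log₂(5/16) + (9/16)·log₂(9/16)]
  = 0.3750 + 0.5244 + 0.4669
  = 1.3663 bits
H(B) = -[(7/8)·log₂(7/8) + (1/8)·log₂(1/8)]
  = 0.1686 + 0.3750
  = 0.5436 bits
H(A,B) = -[(1/8)·log₂(1/8) + (5/16)·log₂(5/16) + (7/16)·log₂(7/16) + (1/8)·log₂(1/8)]
  = 0.3750 + 0.5244 + 0.5218 + 0.3750
  = 1.7962 bits

I(A;B) = H(A) + H(B) - H(A,B)
  = 1.3663 + 0.5436 - 1.7962
  = 0.1137 bits

min(H(A), H(B)) = min(1.3663, 0.5436) = 0.5436 bits
Since 0.1137 ≤ 0.5436, the bound is satisfied ✓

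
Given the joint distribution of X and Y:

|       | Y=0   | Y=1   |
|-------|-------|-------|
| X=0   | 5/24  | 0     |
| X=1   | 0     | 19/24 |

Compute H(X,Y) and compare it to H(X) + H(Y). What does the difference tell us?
Marginal P(X) (row sums):
  P(X=0) = 5/24 + 0 = 5/24
  P(X=1) = 0 + 19/24 = 19/24
Marginal P(Y) (column sums):
  P(Y=0) = 5/24 + 0 = 5/24
  P(Y=1) = 0 + 19/24 = 19/24

H(X,Y) = -[(5/24)·log₂(5/24) + (19/24)·log₂(19/24)]
  = 0.4715 + 0.2668
  = 0.7383 bits
H(X) = -[(5/24)·log₂(5/24) + (19/24)·log₂(19/24)]
  = 0.4715 + 0.2668
  = 0.7383 bits
H(Y) = -[(5/24)·log₂(5/24) + (19/24)·log₂(19/24)]
  = 0.4715 + 0.2668
  = 0.7383 bits

H(X) + H(Y) = 0.7383 + 0.7383 = 1.4766 bits
Difference: H(X) + H(Y) - H(X,Y) = 1.4766 - 0.7383 = 0.7383 bits = I(X;Y)

The difference is the mutual information; it is positive here, so X and Y are dependent (knowing one reduces uncertainty about the other by 0.7383 bits).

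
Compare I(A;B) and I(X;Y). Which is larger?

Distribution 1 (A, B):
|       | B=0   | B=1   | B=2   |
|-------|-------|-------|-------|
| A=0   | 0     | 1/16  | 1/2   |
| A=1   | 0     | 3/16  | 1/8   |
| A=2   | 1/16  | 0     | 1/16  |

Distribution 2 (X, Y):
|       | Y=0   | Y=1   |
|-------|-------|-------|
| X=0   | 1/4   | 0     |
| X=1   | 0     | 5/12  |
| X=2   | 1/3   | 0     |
Distribution 1 (A, B):
Marginal P(A) (row sums):
  P(A=0) = 0 + 1/16 + 1/2 = 9/16
  P(A=1) = 0 + 3/16 + 1/8 = 5/16
  P(A=2) = 1/16 + 0 + 1/16 = 1/8
Marginal P(B) (column sums):
  P(B=0) = 0 + 0 + 1/16 = 1/16
  P(B=1) = 1/16 + 3/16 + 0 = 1/4
  P(B=2) = 1/2 + 1/8 + 1/16 = 11/16

H(A) = -[(9/16)·log₂(9/16) + (5/16)·log₂(5/16) + (1/8)·log₂(1/8)]
  = 0.4669 + 0.5244 + 0.3750
  = 1.3663 bits
H(B) = -[(1/16)·log₂(1/16) + (1/4)·log₂(1/4) + (11/16)·log₂(11/16)]
  = 0.2500 + 0.5000 + 0.3716
  = 1.1216 bits
H(A,B) = -[(1/16)·log₂(1/16) + (1/2)·log₂(1/2) + (3/16)·log₂(3/16) + (1/8)·log₂(1/8) + (1/16)·log₂(1/16) + (1/16)·log₂(1/16)]
  = 0.2500 + 0.5000 + 0.4528 + 0.3750 + 0.2500 + 0.2500
  = 2.0778 bits

I(A;B) = H(A) + H(B) - H(A,B)
  = 1.3663 + 1.1216 - 2.0778
  = 0.4101 bits

Distribution 2 (X, Y):
Marginal P(X) (row sums):
  P(X=0) = 1/4 + 0 = 1/4
  P(X=1) = 0 + 5/12 = 5/12
  P(X=2) = 1/3 + 0 = 1/3
Marginal P(Y) (column sums):
  P(Y=0) = 1/4 + 0 + 1/3 = 7/12
  P(Y=1) = 0 + 5/12 + 0 = 5/12

H(X) = -[(1/4)·log₂(1/4) + (5/12)·log₂(5/12) + (1/3)·log₂(1/3)]
  = 0.5000 + 0.5263 + 0.5283
  = 1.5546 bits
H(Y) = -[(7/12)·log₂(7/12) + (5/12)·log₂(5/12)]
  = 0.4536 + 0.5263
  = 0.9799 bits
H(X,Y) = -[(1/4)·log₂(1/4) + (5/12)·log₂(5/12) + (1/3)·log₂(1/3)]
  = 0.5000 + 0.5263 + 0.5283
  = 1.5546 bits

I(X;Y) = H(X) + H(Y) - H(X,Y)
  = 1.5546 + 0.9799 - 1.5546
  = 0.9799 bits

I(X;Y) = 0.9799 bits > I(A;B) = 0.4101 bits, so (X, Y) has the higher mutual information (stronger dependence).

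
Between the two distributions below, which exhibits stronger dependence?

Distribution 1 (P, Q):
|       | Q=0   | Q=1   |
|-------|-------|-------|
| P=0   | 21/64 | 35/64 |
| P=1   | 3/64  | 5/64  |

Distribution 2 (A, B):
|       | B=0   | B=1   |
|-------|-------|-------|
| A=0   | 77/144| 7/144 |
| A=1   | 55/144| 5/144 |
Distribution 1 (P, Q):
Marginal P(P) (row sums):
  P(P=0) = 21/64 + 35/64 = 7/8
  P(P=1) = 3/64 + 5/64 = 1/8
Marginal P(Q) (column sums):
  P(Q=0) = 21/64 + 3/64 = 3/8
  P(Q=1) = 35/64 + 5/64 = 5/8

H(P) = -[(7/8)·log₂(7/8) + (1/8)·log₂(1/8)]
  = 0.1686 + 0.3750
  = 0.5436 bits
H(Q) = -[(3/8)·log₂(3/8) + (5/8)·log₂(5/8)]
  = 0.5306 + 0.4238
  = 0.9544 bits
H(P,Q) = -[(21/64)·log₂(21/64) + (35/64)·log₂(35/64) + (3/64)·log₂(3/64) + (5/64)·log₂(5/64)]
  = 0.5275 + 0.4762 + 0.2070 + 0.2873
  = 1.4980 bits

I(P;Q) = H(P) + H(Q) - H(P,Q)
  = 0.5436 + 0.9544 - 1.4980
  = 0.0000 bits

Distribution 2 (A, B):
Marginal P(A) (row sums):
  P(A=0) = 77/144 + 7/144 = 7/12
  P(A=1) = 55/144 + 5/144 = 5/12
Marginal P(B) (column sums):
  P(B=0) = 77/144 + 55/144 = 11/12
  P(B=1) = 7/144 + 5/144 = 1/12

H(A) = -[(7/12)·log₂(7/12) + (5/12)·log₂(5/12)]
  = 0.4536 + 0.5263
  = 0.9799 bits
H(B) = -[(11/12)·log₂(11/12) + (1/12)·log₂(1/12)]
  = 0.1151 + 0.2987
  = 0.4138 bits
H(A,B) = -[(77/144)·log₂(77/144) + (7/144)·log₂(7/144) + (55/144)·log₂(55/144) + (5/144)·log₂(5/144)]
  = 0.4829 + 0.2121 + 0.5304 + 0.1683
  = 1.3937 bits

I(A;B) = H(A) + H(B) - H(A,B)
  = 0.9799 + 0.4138 - 1.3937
  = 0.0000 bits

Both joint tables factor as the product of their marginals, so I(P;Q) = I(A;B) = 0 bits: neither is larger (both pairs are independent).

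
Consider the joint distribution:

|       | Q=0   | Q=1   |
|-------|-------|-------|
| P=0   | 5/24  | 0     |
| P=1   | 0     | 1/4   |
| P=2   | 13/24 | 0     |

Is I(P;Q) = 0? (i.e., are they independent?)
Marginal P(P) (row sums):
  P(P=0) = 5/24 + 0 = 5/24
  P(P=1) = 0 + 1/4 = 1/4
  P(P=2) = 13/24 + 0 = 13/24
Marginal P(Q) (column sums):
  P(Q=0) = 5/24 + 0 + 13/24 = 3/4
  P(Q=1) = 0 + 1/4 + 0 = 1/4

P and Q are independent iff P(P=i,Q=j) = P(P=i)·P(Q=j) for every cell.
  P(P=0)·P(Q=0) = 5/24 × 3/4 = 5/32, but P(P=0,Q=0) = 5/24 ✗

No, P and Q are not independent. Quantitatively, I(P;Q) > 0:

H(P) = -[(5/24)·log₂(5/24) + (1/4)·log₂(1/4) + (13/24)·log₂(13/24)]
  = 0.4715 + 0.5000 + 0.4791
  = 1.4506 bits
H(Q) = -[(3/4)·log₂(3/4) + (1/4)·log₂(1/4)]
  = 0.3113 + 0.5000
  = 0.8113 bits
H(P,Q) = -[(5/24)·log₂(5/24) + (1/4)·log₂(1/4) + (13/24)·log₂(13/24)]
  = 0.4715 + 0.5000 + 0.4791
  = 1.4506 bits
I(P;Q) = H(P) + H(Q) - H(P,Q) = 1.4506 + 0.8113 - 1.4506 = 0.8113 bits > 0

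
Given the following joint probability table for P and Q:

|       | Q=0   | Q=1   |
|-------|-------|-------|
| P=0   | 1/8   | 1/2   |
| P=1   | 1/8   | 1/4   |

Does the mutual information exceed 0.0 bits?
Marginal P(P) (row sums):
  P(P=0) = 1/8 + 1/2 = 5/8
  P(P=1) = 1/8 + 1/4 = 3/8
Marginal P(Q) (column sums):
  P(Q=0) = 1/8 + 1/8 = 1/4
  P(Q=1) = 1/2 + 1/4 = 3/4

H(P) = -[(5/8)·log₂(5/8) + (3/8)·log₂(3/8)]
  = 0.4238 + 0.5306
  = 0.9544 bits
H(Q) = -[(1/4)·log₂(1/4) + (3/4)·log₂(3/4)]
  = 0.5000 + 0.3113
  = 0.8113 bits
H(P,Q) = -[(1/8)·log₂(1/8) + (1/2)·log₂(1/2) + (1/8)·log₂(1/8) + (1/4)·log₂(1/4)]
  = 0.3750 + 0.5000 + 0.3750 + 0.5000
  = 1.7500 bits

I(P;Q) = H(P) + H(Q) - H(P,Q)
  = 0.9544 + 0.8113 - 1.7500
  = 0.0157 bits

Yes. I(P;Q) = 0.0157 bits, which is > 0.0 bits.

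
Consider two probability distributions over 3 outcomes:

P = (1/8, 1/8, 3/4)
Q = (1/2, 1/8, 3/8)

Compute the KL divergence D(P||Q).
D(P||Q) = Σ P(i) log₂(P(i)/Q(i))
  i=0: (1/8) × log₂((1/8)/(1/2)) = (1/8) × log₂(1/4) = -0.2500
  i=1: (1/8) × log₂((1/8)/(1/8)) = (1/8) × log₂(1) = 0.0000
  i=2: (3/4) × log₂((3/4)/(3/8)) = (3/4) × log₂(2) = 0.7500
D(P||Q) = -0.2500 + 0.0000 + 0.7500
  = 0.5000 bits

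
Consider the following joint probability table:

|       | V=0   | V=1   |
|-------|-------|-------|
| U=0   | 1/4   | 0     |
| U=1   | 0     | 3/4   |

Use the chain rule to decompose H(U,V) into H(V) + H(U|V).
By the chain rule: H(U,V) = H(V) + H(U|V)

Marginal P(V) (column sums):
  P(V=0) = 1/4 + 0 = 1/4
  P(V=1) = 0 + 3/4 = 3/4
H(V) = -[(1/4)·log₂(1/4) + (3/4)·log₂(3/4)]
  = 0.5000 + 0.3113
  = 0.8113 bits
H(U|V) = -Σ P(U,V)·log₂ P(U|V), where P(U|V) = P(U,V) / P(V)
  (cells with P(U,V) = 0 contribute 0)
  (U=0,V=0): P(U|V) = (1/4)/(1/4) = 1;  -(1/4)·log₂(1) = 0.0000
  (U=1,V=1): P(U|V) = (3/4)/(3/4) = 1;  -(3/4)·log₂(1) = 0.0000
H(U|V) = 0.0000 + 0.0000
  = 0.0000 bits

H(U,V) = H(V) + H(U|V) = 0.8113 + 0.0000 = 0.8113 bits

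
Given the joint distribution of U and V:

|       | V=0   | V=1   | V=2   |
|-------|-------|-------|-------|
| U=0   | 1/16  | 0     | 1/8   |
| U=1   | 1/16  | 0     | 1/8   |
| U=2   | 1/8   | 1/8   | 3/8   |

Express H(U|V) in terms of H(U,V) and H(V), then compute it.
H(U|V) = H(U,V) - H(V)

Marginal P(V) (column sums):
  P(V=0) = 1/16 + 1/16 + 1/8 = 1/4
  P(V=1) = 0 + 0 + 1/8 = 1/8
  P(V=2) = 1/8 + 1/8 + 3/8 = 5/8

H(U,V) = -[(1/16)·log₂(1/16) + (1/8)·log₂(1/8) + (1/16)·log₂(1/16) + (1/8)·log₂(1/8) + (1/8)·log₂(1/8) + (1/8)·log₂(1/8) + (3/8)·log₂(3/8)]
  = 0.2500 + 0.3750 + 0.2500 + 0.3750 + 0.3750 + 0.3750 + 0.5306
  = 2.5306 bits
H(V) = -[(1/4)·log₂(1/4) + (1/8)·log₂(1/8) + (5/8)·log₂(5/8)]
  = 0.5000 + 0.3750 + 0.4238
  = 1.2988 bits

H(U|V) = 2.5306 - 1.2988 = 1.2318 bits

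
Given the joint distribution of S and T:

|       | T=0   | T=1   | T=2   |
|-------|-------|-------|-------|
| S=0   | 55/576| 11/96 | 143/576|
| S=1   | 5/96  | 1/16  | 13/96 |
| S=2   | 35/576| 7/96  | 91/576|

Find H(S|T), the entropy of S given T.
Marginal P(T) (column sums):
  P(T=0) = 55/576 + 5/96 + 35/576 = 5/24
  P(T=1) = 11/96 + 1/16 + 7/96 = 1/4
  P(T=2) = 143/576 + 13/96 + 91/576 = 13/24

H(S|T) = -Σ P(S,T)·log₂ P(S|T), where P(S|T) = P(S,T) / P(T)
  (S=0,T=0): P(S|T) = (55/576)/(5/24) = 11/24;  -(55/576)·log₂(11/24) = 0.1075
  (S=0,T=1): P(S|T) = (11/96)/(1/4) = 11/24;  -(11/96)·log₂(11/24) = 0.1290
  (S=0,T=2): P(S|T) = (143/576)/(13/24) = 11/24;  -(143/576)·log₂(11/24) = 0.2794
  (S=1,T=0): P(S|T) = (5/96)/(5/24) = 1/4;  -(5/96)·log₂(1/4) = 0.1042
  (S=1,T=1): P(S|T) = (1/16)/(1/4) = 1/4;  -(1/16)·log₂(1/4) = 0.1250
  (S=1,T=2): P(S|T) = (13/96)/(13/24) = 1/4;  -(13/96)·log₂(1/4) = 0.2708
  (S=2,T=0): P(S|T) = (35/576)/(5/24) = 7/24;  -(35/576)·log₂(7/24) = 0.1080
  (S=2,T=1): P(S|T) = (7/96)/(1/4) = 7/24;  -(7/96)·log₂(7/24) = 0.1296
  (S=2,T=2): P(S|T) = (91/576)/(13/24) = 7/24;  -(91/576)·log₂(7/24) = 0.2808
H(S|T) = 0.1075 + 0.1290 + 0.2794 + 0.1042 + 0.1250 + 0.2708 + 0.1080 + 0.1296 + 0.2808
  = 1.5343 bits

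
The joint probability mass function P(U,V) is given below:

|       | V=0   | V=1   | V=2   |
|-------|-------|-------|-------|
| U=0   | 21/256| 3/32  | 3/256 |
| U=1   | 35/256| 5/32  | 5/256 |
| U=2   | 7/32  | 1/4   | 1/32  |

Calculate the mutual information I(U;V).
Marginal P(U) (row sums):
  P(U=0) = 21/256 + 3/32 + 3/256 = 3/16
  P(U=1) = 35/256 + 5/32 + 5/256 = 5/16
  P(U=2) = 7/32 + 1/4 + 1/32 = 1/2
Marginal P(V) (column sums):
  P(V=0) = 21/256 + 35/256 + 7/32 = 7/16
  P(V=1) = 3/32 + 5/32 + 1/4 = 1/2
  P(V=2) = 3/256 + 5/256 + 1/32 = 1/16

H(U) = -[(3/16)·log₂(3/16) + (5/16)·log₂(5/16) + (1/2)·log₂(1/2)]
  = 0.4528 + 0.5244 + 0.5000
  = 1.4772 bits
H(V) = -[(7/16)·log₂(7/16) + (1/2)·log₂(1/2) + (1/16)·log₂(1/16)]
  = 0.5218 + 0.5000 + 0.2500
  = 1.2718 bits
H(U,V) = -[(21/256)·log₂(21/256) + (3/32)·log₂(3/32) + (3/256)·log₂(3/256) + (35/256)·log₂(35/256) + (5/32)·log₂(5/32) + (5/256)·log₂(5/256) + (7/32)·log₂(7/32) + (1/4)·log₂(1/4) + (1/32)·log₂(1/32)]
  = 0.2959 + 0.3202 + 0.0752 + 0.3925 + 0.4184 + 0.1109 + 0.4796 + 0.5000 + 0.1563
  = 2.7490 bits

I(U;V) = H(U) + H(V) - H(U,V)
  = 1.4772 + 1.2718 - 2.7490
  = 0.0000 bits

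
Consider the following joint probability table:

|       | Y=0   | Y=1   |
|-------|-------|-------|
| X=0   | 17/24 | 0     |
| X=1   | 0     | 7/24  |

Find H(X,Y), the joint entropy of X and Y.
H(X,Y) = -Σ P(X,Y) log₂ P(X,Y), summed over the non-zero cells:
H(X,Y) = -[(17/24)·log₂(17/24) + (7/24)·log₂(7/24)]
  = 0.3524 + 0.5185
  = 0.8709 bits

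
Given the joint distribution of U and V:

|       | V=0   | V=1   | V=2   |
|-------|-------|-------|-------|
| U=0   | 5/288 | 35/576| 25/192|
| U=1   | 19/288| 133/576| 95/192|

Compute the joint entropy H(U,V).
H(U,V) = -Σ P(U,V) log₂ P(U,V), summed over the non-zero cells:
H(U,V) = -[(5/288)·log₂(5/288) + (35/576)·log₂(35/576) + (25/192)·log₂(25/192) + (19/288)·log₂(19/288) + (133/576)·log₂(133/576) + (95/192)·log₂(95/192)]
  = 0.1015 + 0.2455 + 0.3830 + 0.2587 + 0.4883 + 0.5023
  = 1.9793 bits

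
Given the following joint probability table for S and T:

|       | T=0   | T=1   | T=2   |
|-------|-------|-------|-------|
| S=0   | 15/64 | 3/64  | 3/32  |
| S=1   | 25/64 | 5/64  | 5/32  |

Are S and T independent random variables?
Marginal P(S) (row sums):
  P(S=0) = 15/64 + 3/64 + 3/32 = 3/8
  P(S=1) = 25/64 + 5/64 + 5/32 = 5/8
Marginal P(T) (column sums):
  P(T=0) = 15/64 + 25/64 = 5/8
  P(T=1) = 3/64 + 5/64 = 1/8
  P(T=2) = 3/32 + 5/32 = 1/4

S and T are independent iff P(S=i,T=j) = P(S=i)·P(T=j) for every cell.
  P(S=0)·P(T=0) = 3/8 × 5/8 = 15/64 = P(S=0,T=0) ✓
  P(S=0)·P(T=1) = 3/8 × 1/8 = 3/64 = P(S=0,T=1) ✓
  P(S=0)·P(T=2) = 3/8 × 1/4 = 3/32 = P(S=0,T=2) ✓
  P(S=1)·P(T=0) = 5/8 × 5/8 = 25/64 = P(S=1,T=0) ✓
  P(S=1)·P(T=1) = 5/8 × 1/8 = 5/64 = P(S=1,T=1) ✓
  P(S=1)·P(T=2) = 5/8 × 1/4 = 5/32 = P(S=1,T=2) ✓

Yes, S and T are independent: every cell factors, so I(S;T) = 0 bits.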